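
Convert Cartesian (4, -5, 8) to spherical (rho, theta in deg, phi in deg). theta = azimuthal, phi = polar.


rho = sqrt(4^2 + (-5)^2 + 8^2) = 10.247
theta = atan2(-5, 4) = 308.6598 deg
phi = acos(8/10.247) = 38.6734 deg

rho = 10.247, theta = 308.6598 deg, phi = 38.6734 deg


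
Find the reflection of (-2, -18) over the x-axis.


Reflection across x-axis: (x, y) -> (x, -y)
(-2, -18) -> (-2, 18)

(-2, 18)


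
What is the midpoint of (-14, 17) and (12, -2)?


Midpoint = ((-14+12)/2, (17+-2)/2) = (-1, 7.5)

(-1, 7.5)


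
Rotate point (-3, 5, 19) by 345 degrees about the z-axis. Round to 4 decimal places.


x' = -3*cos(345) - 5*sin(345) = -1.6037
y' = -3*sin(345) + 5*cos(345) = 5.6061
z' = 19

(-1.6037, 5.6061, 19)


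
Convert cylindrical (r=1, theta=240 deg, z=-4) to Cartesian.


x = 1 * cos(240) = -0.5
y = 1 * sin(240) = -0.866
z = -4

(-0.5, -0.866, -4)


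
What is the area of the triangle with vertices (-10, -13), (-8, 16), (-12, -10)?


Area = |x1(y2-y3) + x2(y3-y1) + x3(y1-y2)| / 2
= |-10*(16--10) + -8*(-10--13) + -12*(-13-16)| / 2
= 32

32


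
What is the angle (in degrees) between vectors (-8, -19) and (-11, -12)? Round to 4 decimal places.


dot = -8*-11 + -19*-12 = 316
|u| = 20.6155, |v| = 16.2788
cos(angle) = 0.9416
angle = 19.6768 degrees

19.6768 degrees


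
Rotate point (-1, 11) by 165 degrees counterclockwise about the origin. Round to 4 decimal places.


x' = -1*cos(165) - 11*sin(165) = -1.8811
y' = -1*sin(165) + 11*cos(165) = -10.884

(-1.8811, -10.884)


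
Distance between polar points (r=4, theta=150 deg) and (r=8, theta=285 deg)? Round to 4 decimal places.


d = sqrt(r1^2 + r2^2 - 2*r1*r2*cos(t2-t1))
d = sqrt(4^2 + 8^2 - 2*4*8*cos(285-150)) = 11.1917

11.1917


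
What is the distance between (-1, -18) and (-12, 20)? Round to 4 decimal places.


d = sqrt((-12--1)^2 + (20--18)^2) = 39.5601

39.5601


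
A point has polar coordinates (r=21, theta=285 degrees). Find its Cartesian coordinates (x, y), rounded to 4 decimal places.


x = 21 * cos(285) = 5.4352
y = 21 * sin(285) = -20.2844

(5.4352, -20.2844)


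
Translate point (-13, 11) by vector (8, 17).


Translation: (x+dx, y+dy) = (-13+8, 11+17) = (-5, 28)

(-5, 28)


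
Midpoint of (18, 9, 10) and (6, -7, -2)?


Midpoint = ((18+6)/2, (9+-7)/2, (10+-2)/2) = (12, 1, 4)

(12, 1, 4)


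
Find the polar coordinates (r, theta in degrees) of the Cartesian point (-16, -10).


r = sqrt((-16)^2 + (-10)^2) = 18.868
theta = atan2(-10, -16) = 212.0054 degrees

r = 18.868, theta = 212.0054 degrees


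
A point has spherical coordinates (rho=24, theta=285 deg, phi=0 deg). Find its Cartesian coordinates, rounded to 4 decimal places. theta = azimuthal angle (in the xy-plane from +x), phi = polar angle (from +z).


x = 24 * sin(0) * cos(285) = 0
y = 24 * sin(0) * sin(285) = 0
z = 24 * cos(0) = 24

(0, 0, 24)


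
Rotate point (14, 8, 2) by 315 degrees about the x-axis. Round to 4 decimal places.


x' = 14
y' = 8*cos(315) - 2*sin(315) = 7.0711
z' = 8*sin(315) + 2*cos(315) = -4.2426

(14, 7.0711, -4.2426)


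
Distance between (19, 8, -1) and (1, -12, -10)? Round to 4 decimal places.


d = sqrt((1-19)^2 + (-12-8)^2 + (-10--1)^2) = 28.3725

28.3725


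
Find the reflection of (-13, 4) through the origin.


Reflection through origin: (x, y) -> (-x, -y)
(-13, 4) -> (13, -4)

(13, -4)


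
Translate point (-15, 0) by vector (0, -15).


Translation: (x+dx, y+dy) = (-15+0, 0+-15) = (-15, -15)

(-15, -15)


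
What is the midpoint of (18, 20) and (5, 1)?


Midpoint = ((18+5)/2, (20+1)/2) = (11.5, 10.5)

(11.5, 10.5)


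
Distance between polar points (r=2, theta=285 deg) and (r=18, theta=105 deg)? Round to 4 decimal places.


d = sqrt(r1^2 + r2^2 - 2*r1*r2*cos(t2-t1))
d = sqrt(2^2 + 18^2 - 2*2*18*cos(105-285)) = 20

20


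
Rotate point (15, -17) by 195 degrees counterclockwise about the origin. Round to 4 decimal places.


x' = 15*cos(195) - -17*sin(195) = -18.8888
y' = 15*sin(195) + -17*cos(195) = 12.5385

(-18.8888, 12.5385)


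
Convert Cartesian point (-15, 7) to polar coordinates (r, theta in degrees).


r = sqrt((-15)^2 + 7^2) = 16.5529
theta = atan2(7, -15) = 154.9831 degrees

r = 16.5529, theta = 154.9831 degrees


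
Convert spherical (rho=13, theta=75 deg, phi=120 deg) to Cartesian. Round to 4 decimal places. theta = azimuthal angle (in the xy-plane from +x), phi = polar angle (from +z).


x = 13 * sin(120) * cos(75) = 2.9139
y = 13 * sin(120) * sin(75) = 10.8747
z = 13 * cos(120) = -6.5

(2.9139, 10.8747, -6.5)


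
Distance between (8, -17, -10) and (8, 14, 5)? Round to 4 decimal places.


d = sqrt((8-8)^2 + (14--17)^2 + (5--10)^2) = 34.4384

34.4384


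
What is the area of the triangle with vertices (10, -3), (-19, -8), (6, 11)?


Area = |x1(y2-y3) + x2(y3-y1) + x3(y1-y2)| / 2
= |10*(-8-11) + -19*(11--3) + 6*(-3--8)| / 2
= 213

213


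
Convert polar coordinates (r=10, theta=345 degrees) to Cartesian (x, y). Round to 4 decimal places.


x = 10 * cos(345) = 9.6593
y = 10 * sin(345) = -2.5882

(9.6593, -2.5882)


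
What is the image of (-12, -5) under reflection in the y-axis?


Reflection across y-axis: (x, y) -> (-x, y)
(-12, -5) -> (12, -5)

(12, -5)


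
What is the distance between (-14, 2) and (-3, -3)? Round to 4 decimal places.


d = sqrt((-3--14)^2 + (-3-2)^2) = 12.083

12.083


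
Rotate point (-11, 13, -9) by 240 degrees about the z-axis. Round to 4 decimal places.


x' = -11*cos(240) - 13*sin(240) = 16.7583
y' = -11*sin(240) + 13*cos(240) = 3.0263
z' = -9

(16.7583, 3.0263, -9)


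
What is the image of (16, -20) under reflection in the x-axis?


Reflection across x-axis: (x, y) -> (x, -y)
(16, -20) -> (16, 20)

(16, 20)


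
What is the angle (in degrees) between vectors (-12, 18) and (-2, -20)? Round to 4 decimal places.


dot = -12*-2 + 18*-20 = -336
|u| = 21.6333, |v| = 20.0998
cos(angle) = -0.7727
angle = 140.5993 degrees

140.5993 degrees


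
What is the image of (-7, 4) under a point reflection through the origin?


Reflection through origin: (x, y) -> (-x, -y)
(-7, 4) -> (7, -4)

(7, -4)


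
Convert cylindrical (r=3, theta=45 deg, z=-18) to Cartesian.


x = 3 * cos(45) = 2.1213
y = 3 * sin(45) = 2.1213
z = -18

(2.1213, 2.1213, -18)


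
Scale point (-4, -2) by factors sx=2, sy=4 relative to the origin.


Scaling: (x*sx, y*sy) = (-4*2, -2*4) = (-8, -8)

(-8, -8)


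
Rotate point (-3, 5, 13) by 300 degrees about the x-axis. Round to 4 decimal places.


x' = -3
y' = 5*cos(300) - 13*sin(300) = 13.7583
z' = 5*sin(300) + 13*cos(300) = 2.1699

(-3, 13.7583, 2.1699)


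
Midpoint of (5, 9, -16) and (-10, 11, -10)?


Midpoint = ((5+-10)/2, (9+11)/2, (-16+-10)/2) = (-2.5, 10, -13)

(-2.5, 10, -13)


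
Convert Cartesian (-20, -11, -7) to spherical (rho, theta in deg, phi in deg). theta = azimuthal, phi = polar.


rho = sqrt((-20)^2 + (-11)^2 + (-7)^2) = 23.8747
theta = atan2(-11, -20) = 208.8108 deg
phi = acos(-7/23.8747) = 107.0495 deg

rho = 23.8747, theta = 208.8108 deg, phi = 107.0495 deg


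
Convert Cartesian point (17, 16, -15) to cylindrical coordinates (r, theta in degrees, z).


r = sqrt(17^2 + 16^2) = 23.3452
theta = atan2(16, 17) = 43.2643 deg
z = -15

r = 23.3452, theta = 43.2643 deg, z = -15


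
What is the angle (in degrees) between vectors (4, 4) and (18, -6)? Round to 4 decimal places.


dot = 4*18 + 4*-6 = 48
|u| = 5.6569, |v| = 18.9737
cos(angle) = 0.4472
angle = 63.4349 degrees

63.4349 degrees


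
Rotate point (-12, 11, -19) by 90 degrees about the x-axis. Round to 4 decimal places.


x' = -12
y' = 11*cos(90) - -19*sin(90) = 19
z' = 11*sin(90) + -19*cos(90) = 11

(-12, 19, 11)


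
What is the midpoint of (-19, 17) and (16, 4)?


Midpoint = ((-19+16)/2, (17+4)/2) = (-1.5, 10.5)

(-1.5, 10.5)


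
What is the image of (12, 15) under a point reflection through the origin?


Reflection through origin: (x, y) -> (-x, -y)
(12, 15) -> (-12, -15)

(-12, -15)


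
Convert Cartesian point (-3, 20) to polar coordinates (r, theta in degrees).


r = sqrt((-3)^2 + 20^2) = 20.2237
theta = atan2(20, -3) = 98.5308 degrees

r = 20.2237, theta = 98.5308 degrees


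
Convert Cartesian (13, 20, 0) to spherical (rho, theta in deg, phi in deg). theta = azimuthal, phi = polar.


rho = sqrt(13^2 + 20^2 + 0^2) = 23.8537
theta = atan2(20, 13) = 56.9761 deg
phi = acos(0/23.8537) = 90 deg

rho = 23.8537, theta = 56.9761 deg, phi = 90 deg


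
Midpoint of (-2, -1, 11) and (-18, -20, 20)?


Midpoint = ((-2+-18)/2, (-1+-20)/2, (11+20)/2) = (-10, -10.5, 15.5)

(-10, -10.5, 15.5)


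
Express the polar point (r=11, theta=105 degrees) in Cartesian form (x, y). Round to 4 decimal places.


x = 11 * cos(105) = -2.847
y = 11 * sin(105) = 10.6252

(-2.847, 10.6252)


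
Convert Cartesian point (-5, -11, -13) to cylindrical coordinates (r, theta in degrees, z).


r = sqrt((-5)^2 + (-11)^2) = 12.083
theta = atan2(-11, -5) = 245.556 deg
z = -13

r = 12.083, theta = 245.556 deg, z = -13


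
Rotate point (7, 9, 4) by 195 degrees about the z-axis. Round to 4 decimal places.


x' = 7*cos(195) - 9*sin(195) = -4.4321
y' = 7*sin(195) + 9*cos(195) = -10.5051
z' = 4

(-4.4321, -10.5051, 4)


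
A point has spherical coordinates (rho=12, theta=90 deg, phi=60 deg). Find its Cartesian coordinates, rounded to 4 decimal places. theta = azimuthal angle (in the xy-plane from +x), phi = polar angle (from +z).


x = 12 * sin(60) * cos(90) = 0
y = 12 * sin(60) * sin(90) = 10.3923
z = 12 * cos(60) = 6

(0, 10.3923, 6)


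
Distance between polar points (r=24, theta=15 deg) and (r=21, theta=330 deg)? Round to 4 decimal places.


d = sqrt(r1^2 + r2^2 - 2*r1*r2*cos(t2-t1))
d = sqrt(24^2 + 21^2 - 2*24*21*cos(330-15)) = 17.4424

17.4424


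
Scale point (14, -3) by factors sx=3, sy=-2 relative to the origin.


Scaling: (x*sx, y*sy) = (14*3, -3*-2) = (42, 6)

(42, 6)


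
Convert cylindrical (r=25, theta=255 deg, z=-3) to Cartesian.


x = 25 * cos(255) = -6.4705
y = 25 * sin(255) = -24.1481
z = -3

(-6.4705, -24.1481, -3)


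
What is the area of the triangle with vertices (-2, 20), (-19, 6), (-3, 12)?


Area = |x1(y2-y3) + x2(y3-y1) + x3(y1-y2)| / 2
= |-2*(6-12) + -19*(12-20) + -3*(20-6)| / 2
= 61

61


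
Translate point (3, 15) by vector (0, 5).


Translation: (x+dx, y+dy) = (3+0, 15+5) = (3, 20)

(3, 20)


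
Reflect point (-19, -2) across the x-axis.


Reflection across x-axis: (x, y) -> (x, -y)
(-19, -2) -> (-19, 2)

(-19, 2)


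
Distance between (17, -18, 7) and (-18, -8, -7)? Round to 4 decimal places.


d = sqrt((-18-17)^2 + (-8--18)^2 + (-7-7)^2) = 39

39


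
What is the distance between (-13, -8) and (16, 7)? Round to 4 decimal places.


d = sqrt((16--13)^2 + (7--8)^2) = 32.6497

32.6497


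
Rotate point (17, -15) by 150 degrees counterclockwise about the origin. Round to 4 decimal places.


x' = 17*cos(150) - -15*sin(150) = -7.2224
y' = 17*sin(150) + -15*cos(150) = 21.4904

(-7.2224, 21.4904)


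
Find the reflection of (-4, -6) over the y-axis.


Reflection across y-axis: (x, y) -> (-x, y)
(-4, -6) -> (4, -6)

(4, -6)


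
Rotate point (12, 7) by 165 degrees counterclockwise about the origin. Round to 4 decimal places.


x' = 12*cos(165) - 7*sin(165) = -13.4028
y' = 12*sin(165) + 7*cos(165) = -3.6557

(-13.4028, -3.6557)


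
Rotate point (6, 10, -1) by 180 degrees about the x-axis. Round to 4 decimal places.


x' = 6
y' = 10*cos(180) - -1*sin(180) = -10
z' = 10*sin(180) + -1*cos(180) = 1

(6, -10, 1)


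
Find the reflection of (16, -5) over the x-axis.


Reflection across x-axis: (x, y) -> (x, -y)
(16, -5) -> (16, 5)

(16, 5)


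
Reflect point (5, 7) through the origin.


Reflection through origin: (x, y) -> (-x, -y)
(5, 7) -> (-5, -7)

(-5, -7)


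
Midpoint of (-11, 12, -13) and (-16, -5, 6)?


Midpoint = ((-11+-16)/2, (12+-5)/2, (-13+6)/2) = (-13.5, 3.5, -3.5)

(-13.5, 3.5, -3.5)


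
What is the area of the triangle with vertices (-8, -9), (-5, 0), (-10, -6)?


Area = |x1(y2-y3) + x2(y3-y1) + x3(y1-y2)| / 2
= |-8*(0--6) + -5*(-6--9) + -10*(-9-0)| / 2
= 13.5

13.5


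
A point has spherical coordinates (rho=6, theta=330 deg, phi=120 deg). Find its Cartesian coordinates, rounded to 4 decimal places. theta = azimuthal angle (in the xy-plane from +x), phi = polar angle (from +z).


x = 6 * sin(120) * cos(330) = 4.5
y = 6 * sin(120) * sin(330) = -2.5981
z = 6 * cos(120) = -3

(4.5, -2.5981, -3)


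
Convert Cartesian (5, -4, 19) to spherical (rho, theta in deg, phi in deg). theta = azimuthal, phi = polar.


rho = sqrt(5^2 + (-4)^2 + 19^2) = 20.0499
theta = atan2(-4, 5) = 321.3402 deg
phi = acos(19/20.0499) = 18.6242 deg

rho = 20.0499, theta = 321.3402 deg, phi = 18.6242 deg


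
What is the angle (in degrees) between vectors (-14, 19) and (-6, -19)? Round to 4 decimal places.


dot = -14*-6 + 19*-19 = -277
|u| = 23.6008, |v| = 19.9249
cos(angle) = -0.5891
angle = 126.0901 degrees

126.0901 degrees


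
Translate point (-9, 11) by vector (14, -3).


Translation: (x+dx, y+dy) = (-9+14, 11+-3) = (5, 8)

(5, 8)


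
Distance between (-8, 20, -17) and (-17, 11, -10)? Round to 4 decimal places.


d = sqrt((-17--8)^2 + (11-20)^2 + (-10--17)^2) = 14.5258

14.5258


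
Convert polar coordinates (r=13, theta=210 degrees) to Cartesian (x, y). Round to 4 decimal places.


x = 13 * cos(210) = -11.2583
y = 13 * sin(210) = -6.5

(-11.2583, -6.5)


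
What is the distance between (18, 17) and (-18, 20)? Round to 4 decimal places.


d = sqrt((-18-18)^2 + (20-17)^2) = 36.1248

36.1248


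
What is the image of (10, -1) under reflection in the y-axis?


Reflection across y-axis: (x, y) -> (-x, y)
(10, -1) -> (-10, -1)

(-10, -1)


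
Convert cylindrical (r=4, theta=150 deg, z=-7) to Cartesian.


x = 4 * cos(150) = -3.4641
y = 4 * sin(150) = 2
z = -7

(-3.4641, 2, -7)


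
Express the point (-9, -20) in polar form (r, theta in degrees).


r = sqrt((-9)^2 + (-20)^2) = 21.9317
theta = atan2(-20, -9) = 245.7723 degrees

r = 21.9317, theta = 245.7723 degrees


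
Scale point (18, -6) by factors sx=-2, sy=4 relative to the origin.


Scaling: (x*sx, y*sy) = (18*-2, -6*4) = (-36, -24)

(-36, -24)


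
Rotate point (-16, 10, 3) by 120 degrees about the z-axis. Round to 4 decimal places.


x' = -16*cos(120) - 10*sin(120) = -0.6603
y' = -16*sin(120) + 10*cos(120) = -18.8564
z' = 3

(-0.6603, -18.8564, 3)


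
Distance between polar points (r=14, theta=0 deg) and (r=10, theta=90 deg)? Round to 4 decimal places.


d = sqrt(r1^2 + r2^2 - 2*r1*r2*cos(t2-t1))
d = sqrt(14^2 + 10^2 - 2*14*10*cos(90-0)) = 17.2047

17.2047


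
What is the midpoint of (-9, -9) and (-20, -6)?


Midpoint = ((-9+-20)/2, (-9+-6)/2) = (-14.5, -7.5)

(-14.5, -7.5)


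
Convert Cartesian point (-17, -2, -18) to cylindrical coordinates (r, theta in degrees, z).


r = sqrt((-17)^2 + (-2)^2) = 17.1172
theta = atan2(-2, -17) = 186.7098 deg
z = -18

r = 17.1172, theta = 186.7098 deg, z = -18


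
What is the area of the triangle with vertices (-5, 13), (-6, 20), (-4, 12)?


Area = |x1(y2-y3) + x2(y3-y1) + x3(y1-y2)| / 2
= |-5*(20-12) + -6*(12-13) + -4*(13-20)| / 2
= 3

3


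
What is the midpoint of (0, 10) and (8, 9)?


Midpoint = ((0+8)/2, (10+9)/2) = (4, 9.5)

(4, 9.5)


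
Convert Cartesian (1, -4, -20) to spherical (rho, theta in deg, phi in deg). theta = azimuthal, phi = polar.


rho = sqrt(1^2 + (-4)^2 + (-20)^2) = 20.4206
theta = atan2(-4, 1) = 284.0362 deg
phi = acos(-20/20.4206) = 168.3514 deg

rho = 20.4206, theta = 284.0362 deg, phi = 168.3514 deg


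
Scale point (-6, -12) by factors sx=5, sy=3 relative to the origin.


Scaling: (x*sx, y*sy) = (-6*5, -12*3) = (-30, -36)

(-30, -36)


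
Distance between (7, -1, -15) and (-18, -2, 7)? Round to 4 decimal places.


d = sqrt((-18-7)^2 + (-2--1)^2 + (7--15)^2) = 33.3167

33.3167


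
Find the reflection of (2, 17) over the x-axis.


Reflection across x-axis: (x, y) -> (x, -y)
(2, 17) -> (2, -17)

(2, -17)


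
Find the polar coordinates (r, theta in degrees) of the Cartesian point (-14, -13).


r = sqrt((-14)^2 + (-13)^2) = 19.105
theta = atan2(-13, -14) = 222.8789 degrees

r = 19.105, theta = 222.8789 degrees


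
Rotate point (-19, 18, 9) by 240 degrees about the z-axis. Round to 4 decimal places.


x' = -19*cos(240) - 18*sin(240) = 25.0885
y' = -19*sin(240) + 18*cos(240) = 7.4545
z' = 9

(25.0885, 7.4545, 9)


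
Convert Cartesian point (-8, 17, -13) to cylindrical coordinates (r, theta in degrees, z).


r = sqrt((-8)^2 + 17^2) = 18.7883
theta = atan2(17, -8) = 115.2011 deg
z = -13

r = 18.7883, theta = 115.2011 deg, z = -13


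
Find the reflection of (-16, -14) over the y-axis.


Reflection across y-axis: (x, y) -> (-x, y)
(-16, -14) -> (16, -14)

(16, -14)


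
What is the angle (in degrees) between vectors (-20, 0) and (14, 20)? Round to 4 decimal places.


dot = -20*14 + 0*20 = -280
|u| = 20, |v| = 24.4131
cos(angle) = -0.5735
angle = 124.992 degrees

124.992 degrees


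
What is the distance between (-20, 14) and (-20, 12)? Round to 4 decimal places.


d = sqrt((-20--20)^2 + (12-14)^2) = 2

2


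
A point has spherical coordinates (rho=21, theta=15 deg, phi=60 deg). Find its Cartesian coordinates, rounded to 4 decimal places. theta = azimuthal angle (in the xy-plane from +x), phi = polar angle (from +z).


x = 21 * sin(60) * cos(15) = 17.5668
y = 21 * sin(60) * sin(15) = 4.707
z = 21 * cos(60) = 10.5

(17.5668, 4.707, 10.5)


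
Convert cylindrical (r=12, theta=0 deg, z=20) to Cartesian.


x = 12 * cos(0) = 12
y = 12 * sin(0) = 0
z = 20

(12, 0, 20)


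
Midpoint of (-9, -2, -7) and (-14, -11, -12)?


Midpoint = ((-9+-14)/2, (-2+-11)/2, (-7+-12)/2) = (-11.5, -6.5, -9.5)

(-11.5, -6.5, -9.5)


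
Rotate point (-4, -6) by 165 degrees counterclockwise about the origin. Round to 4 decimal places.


x' = -4*cos(165) - -6*sin(165) = 5.4166
y' = -4*sin(165) + -6*cos(165) = 4.7603

(5.4166, 4.7603)


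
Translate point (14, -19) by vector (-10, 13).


Translation: (x+dx, y+dy) = (14+-10, -19+13) = (4, -6)

(4, -6)


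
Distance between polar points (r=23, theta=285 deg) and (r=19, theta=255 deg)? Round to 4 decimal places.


d = sqrt(r1^2 + r2^2 - 2*r1*r2*cos(t2-t1))
d = sqrt(23^2 + 19^2 - 2*23*19*cos(255-285)) = 11.5366

11.5366


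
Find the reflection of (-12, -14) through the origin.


Reflection through origin: (x, y) -> (-x, -y)
(-12, -14) -> (12, 14)

(12, 14)


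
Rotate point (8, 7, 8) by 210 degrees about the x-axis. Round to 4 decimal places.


x' = 8
y' = 7*cos(210) - 8*sin(210) = -2.0622
z' = 7*sin(210) + 8*cos(210) = -10.4282

(8, -2.0622, -10.4282)


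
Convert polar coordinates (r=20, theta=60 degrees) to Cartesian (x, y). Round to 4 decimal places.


x = 20 * cos(60) = 10
y = 20 * sin(60) = 17.3205

(10, 17.3205)


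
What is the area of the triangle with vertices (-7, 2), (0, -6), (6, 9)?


Area = |x1(y2-y3) + x2(y3-y1) + x3(y1-y2)| / 2
= |-7*(-6-9) + 0*(9-2) + 6*(2--6)| / 2
= 76.5

76.5


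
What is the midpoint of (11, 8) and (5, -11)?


Midpoint = ((11+5)/2, (8+-11)/2) = (8, -1.5)

(8, -1.5)


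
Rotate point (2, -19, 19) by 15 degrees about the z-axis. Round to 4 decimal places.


x' = 2*cos(15) - -19*sin(15) = 6.8494
y' = 2*sin(15) + -19*cos(15) = -17.835
z' = 19

(6.8494, -17.835, 19)


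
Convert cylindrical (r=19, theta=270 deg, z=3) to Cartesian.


x = 19 * cos(270) = 0
y = 19 * sin(270) = -19
z = 3

(0, -19, 3)


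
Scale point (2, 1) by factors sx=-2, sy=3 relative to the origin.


Scaling: (x*sx, y*sy) = (2*-2, 1*3) = (-4, 3)

(-4, 3)


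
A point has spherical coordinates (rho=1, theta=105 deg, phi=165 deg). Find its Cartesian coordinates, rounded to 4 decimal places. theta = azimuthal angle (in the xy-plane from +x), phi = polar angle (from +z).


x = 1 * sin(165) * cos(105) = -0.067
y = 1 * sin(165) * sin(105) = 0.25
z = 1 * cos(165) = -0.9659

(-0.067, 0.25, -0.9659)


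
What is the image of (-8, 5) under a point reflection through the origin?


Reflection through origin: (x, y) -> (-x, -y)
(-8, 5) -> (8, -5)

(8, -5)


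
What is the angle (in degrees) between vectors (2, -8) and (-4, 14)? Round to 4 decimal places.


dot = 2*-4 + -8*14 = -120
|u| = 8.2462, |v| = 14.5602
cos(angle) = -0.9994
angle = 178.0908 degrees

178.0908 degrees


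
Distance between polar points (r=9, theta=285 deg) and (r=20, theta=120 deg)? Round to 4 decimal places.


d = sqrt(r1^2 + r2^2 - 2*r1*r2*cos(t2-t1))
d = sqrt(9^2 + 20^2 - 2*9*20*cos(120-285)) = 28.7877

28.7877


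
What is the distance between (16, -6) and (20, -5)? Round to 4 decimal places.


d = sqrt((20-16)^2 + (-5--6)^2) = 4.1231

4.1231


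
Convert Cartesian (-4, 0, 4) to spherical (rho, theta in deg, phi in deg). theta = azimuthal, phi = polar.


rho = sqrt((-4)^2 + 0^2 + 4^2) = 5.6569
theta = atan2(0, -4) = 180 deg
phi = acos(4/5.6569) = 45 deg

rho = 5.6569, theta = 180 deg, phi = 45 deg


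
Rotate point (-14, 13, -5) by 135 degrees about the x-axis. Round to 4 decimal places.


x' = -14
y' = 13*cos(135) - -5*sin(135) = -5.6569
z' = 13*sin(135) + -5*cos(135) = 12.7279

(-14, -5.6569, 12.7279)


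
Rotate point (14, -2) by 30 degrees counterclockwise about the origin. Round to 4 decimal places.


x' = 14*cos(30) - -2*sin(30) = 13.1244
y' = 14*sin(30) + -2*cos(30) = 5.2679

(13.1244, 5.2679)


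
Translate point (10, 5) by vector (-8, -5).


Translation: (x+dx, y+dy) = (10+-8, 5+-5) = (2, 0)

(2, 0)


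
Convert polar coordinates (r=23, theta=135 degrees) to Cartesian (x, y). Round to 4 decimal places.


x = 23 * cos(135) = -16.2635
y = 23 * sin(135) = 16.2635

(-16.2635, 16.2635)


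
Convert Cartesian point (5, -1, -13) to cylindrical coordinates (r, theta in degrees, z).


r = sqrt(5^2 + (-1)^2) = 5.099
theta = atan2(-1, 5) = 348.6901 deg
z = -13

r = 5.099, theta = 348.6901 deg, z = -13


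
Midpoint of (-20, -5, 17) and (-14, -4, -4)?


Midpoint = ((-20+-14)/2, (-5+-4)/2, (17+-4)/2) = (-17, -4.5, 6.5)

(-17, -4.5, 6.5)


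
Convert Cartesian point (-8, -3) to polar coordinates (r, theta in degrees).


r = sqrt((-8)^2 + (-3)^2) = 8.544
theta = atan2(-3, -8) = 200.556 degrees

r = 8.544, theta = 200.556 degrees


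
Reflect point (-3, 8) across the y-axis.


Reflection across y-axis: (x, y) -> (-x, y)
(-3, 8) -> (3, 8)

(3, 8)


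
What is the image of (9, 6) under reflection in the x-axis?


Reflection across x-axis: (x, y) -> (x, -y)
(9, 6) -> (9, -6)

(9, -6)


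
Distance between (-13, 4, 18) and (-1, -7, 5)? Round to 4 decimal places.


d = sqrt((-1--13)^2 + (-7-4)^2 + (5-18)^2) = 20.8327

20.8327


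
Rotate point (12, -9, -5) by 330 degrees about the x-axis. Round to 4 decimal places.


x' = 12
y' = -9*cos(330) - -5*sin(330) = -10.2942
z' = -9*sin(330) + -5*cos(330) = 0.1699

(12, -10.2942, 0.1699)


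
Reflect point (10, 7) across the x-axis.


Reflection across x-axis: (x, y) -> (x, -y)
(10, 7) -> (10, -7)

(10, -7)


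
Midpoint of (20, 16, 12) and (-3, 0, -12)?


Midpoint = ((20+-3)/2, (16+0)/2, (12+-12)/2) = (8.5, 8, 0)

(8.5, 8, 0)


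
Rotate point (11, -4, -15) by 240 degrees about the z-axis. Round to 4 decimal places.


x' = 11*cos(240) - -4*sin(240) = -8.9641
y' = 11*sin(240) + -4*cos(240) = -7.5263
z' = -15

(-8.9641, -7.5263, -15)


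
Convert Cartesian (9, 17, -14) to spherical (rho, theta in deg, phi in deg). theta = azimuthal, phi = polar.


rho = sqrt(9^2 + 17^2 + (-14)^2) = 23.7908
theta = atan2(17, 9) = 62.1027 deg
phi = acos(-14/23.7908) = 126.0481 deg

rho = 23.7908, theta = 62.1027 deg, phi = 126.0481 deg


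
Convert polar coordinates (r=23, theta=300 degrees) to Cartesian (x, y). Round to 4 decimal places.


x = 23 * cos(300) = 11.5
y = 23 * sin(300) = -19.9186

(11.5, -19.9186)


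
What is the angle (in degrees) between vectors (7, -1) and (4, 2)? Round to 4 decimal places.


dot = 7*4 + -1*2 = 26
|u| = 7.0711, |v| = 4.4721
cos(angle) = 0.8222
angle = 34.6952 degrees

34.6952 degrees


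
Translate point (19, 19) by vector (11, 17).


Translation: (x+dx, y+dy) = (19+11, 19+17) = (30, 36)

(30, 36)


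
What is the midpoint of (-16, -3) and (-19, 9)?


Midpoint = ((-16+-19)/2, (-3+9)/2) = (-17.5, 3)

(-17.5, 3)


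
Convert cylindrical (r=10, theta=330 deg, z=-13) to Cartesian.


x = 10 * cos(330) = 8.6603
y = 10 * sin(330) = -5
z = -13

(8.6603, -5, -13)


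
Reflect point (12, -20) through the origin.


Reflection through origin: (x, y) -> (-x, -y)
(12, -20) -> (-12, 20)

(-12, 20)


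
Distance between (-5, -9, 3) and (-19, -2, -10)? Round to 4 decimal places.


d = sqrt((-19--5)^2 + (-2--9)^2 + (-10-3)^2) = 20.347

20.347


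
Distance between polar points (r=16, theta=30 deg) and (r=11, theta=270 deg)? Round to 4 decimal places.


d = sqrt(r1^2 + r2^2 - 2*r1*r2*cos(t2-t1))
d = sqrt(16^2 + 11^2 - 2*16*11*cos(270-30)) = 23.516

23.516


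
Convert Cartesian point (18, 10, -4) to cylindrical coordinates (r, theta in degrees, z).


r = sqrt(18^2 + 10^2) = 20.5913
theta = atan2(10, 18) = 29.0546 deg
z = -4

r = 20.5913, theta = 29.0546 deg, z = -4


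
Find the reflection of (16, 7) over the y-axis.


Reflection across y-axis: (x, y) -> (-x, y)
(16, 7) -> (-16, 7)

(-16, 7)


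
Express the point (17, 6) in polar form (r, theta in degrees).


r = sqrt(17^2 + 6^2) = 18.0278
theta = atan2(6, 17) = 19.44 degrees

r = 18.0278, theta = 19.44 degrees


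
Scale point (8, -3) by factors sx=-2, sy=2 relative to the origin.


Scaling: (x*sx, y*sy) = (8*-2, -3*2) = (-16, -6)

(-16, -6)


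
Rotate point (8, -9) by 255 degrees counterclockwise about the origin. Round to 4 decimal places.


x' = 8*cos(255) - -9*sin(255) = -10.7639
y' = 8*sin(255) + -9*cos(255) = -5.398

(-10.7639, -5.398)


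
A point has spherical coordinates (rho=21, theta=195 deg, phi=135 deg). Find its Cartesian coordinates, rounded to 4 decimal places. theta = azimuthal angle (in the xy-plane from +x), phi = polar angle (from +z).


x = 21 * sin(135) * cos(195) = -14.3433
y = 21 * sin(135) * sin(195) = -3.8433
z = 21 * cos(135) = -14.8492

(-14.3433, -3.8433, -14.8492)


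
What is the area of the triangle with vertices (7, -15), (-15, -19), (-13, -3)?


Area = |x1(y2-y3) + x2(y3-y1) + x3(y1-y2)| / 2
= |7*(-19--3) + -15*(-3--15) + -13*(-15--19)| / 2
= 172

172


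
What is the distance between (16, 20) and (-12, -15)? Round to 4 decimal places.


d = sqrt((-12-16)^2 + (-15-20)^2) = 44.8219

44.8219


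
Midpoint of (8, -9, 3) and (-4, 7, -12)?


Midpoint = ((8+-4)/2, (-9+7)/2, (3+-12)/2) = (2, -1, -4.5)

(2, -1, -4.5)


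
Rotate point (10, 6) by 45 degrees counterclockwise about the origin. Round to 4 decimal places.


x' = 10*cos(45) - 6*sin(45) = 2.8284
y' = 10*sin(45) + 6*cos(45) = 11.3137

(2.8284, 11.3137)


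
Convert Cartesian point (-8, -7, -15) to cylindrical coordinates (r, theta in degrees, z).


r = sqrt((-8)^2 + (-7)^2) = 10.6301
theta = atan2(-7, -8) = 221.1859 deg
z = -15

r = 10.6301, theta = 221.1859 deg, z = -15


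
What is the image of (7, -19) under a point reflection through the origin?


Reflection through origin: (x, y) -> (-x, -y)
(7, -19) -> (-7, 19)

(-7, 19)


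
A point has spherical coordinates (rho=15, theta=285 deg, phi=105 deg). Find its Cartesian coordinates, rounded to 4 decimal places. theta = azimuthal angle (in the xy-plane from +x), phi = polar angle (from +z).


x = 15 * sin(105) * cos(285) = 3.75
y = 15 * sin(105) * sin(285) = -13.9952
z = 15 * cos(105) = -3.8823

(3.75, -13.9952, -3.8823)


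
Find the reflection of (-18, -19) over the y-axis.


Reflection across y-axis: (x, y) -> (-x, y)
(-18, -19) -> (18, -19)

(18, -19)


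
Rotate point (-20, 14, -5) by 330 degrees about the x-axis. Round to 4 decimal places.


x' = -20
y' = 14*cos(330) - -5*sin(330) = 9.6244
z' = 14*sin(330) + -5*cos(330) = -11.3301

(-20, 9.6244, -11.3301)


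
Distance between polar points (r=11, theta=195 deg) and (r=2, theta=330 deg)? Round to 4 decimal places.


d = sqrt(r1^2 + r2^2 - 2*r1*r2*cos(t2-t1))
d = sqrt(11^2 + 2^2 - 2*11*2*cos(330-195)) = 12.4945

12.4945


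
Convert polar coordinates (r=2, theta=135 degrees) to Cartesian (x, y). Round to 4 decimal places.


x = 2 * cos(135) = -1.4142
y = 2 * sin(135) = 1.4142

(-1.4142, 1.4142)


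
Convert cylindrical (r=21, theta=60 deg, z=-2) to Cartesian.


x = 21 * cos(60) = 10.5
y = 21 * sin(60) = 18.1865
z = -2

(10.5, 18.1865, -2)


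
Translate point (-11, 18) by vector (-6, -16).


Translation: (x+dx, y+dy) = (-11+-6, 18+-16) = (-17, 2)

(-17, 2)


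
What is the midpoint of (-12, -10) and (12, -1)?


Midpoint = ((-12+12)/2, (-10+-1)/2) = (0, -5.5)

(0, -5.5)


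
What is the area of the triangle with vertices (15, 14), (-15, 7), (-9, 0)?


Area = |x1(y2-y3) + x2(y3-y1) + x3(y1-y2)| / 2
= |15*(7-0) + -15*(0-14) + -9*(14-7)| / 2
= 126

126


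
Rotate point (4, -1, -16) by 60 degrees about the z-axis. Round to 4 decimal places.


x' = 4*cos(60) - -1*sin(60) = 2.866
y' = 4*sin(60) + -1*cos(60) = 2.9641
z' = -16

(2.866, 2.9641, -16)


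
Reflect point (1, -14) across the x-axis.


Reflection across x-axis: (x, y) -> (x, -y)
(1, -14) -> (1, 14)

(1, 14)


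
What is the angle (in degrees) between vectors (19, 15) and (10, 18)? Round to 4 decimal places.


dot = 19*10 + 15*18 = 460
|u| = 24.2074, |v| = 20.5913
cos(angle) = 0.9228
angle = 22.6552 degrees

22.6552 degrees


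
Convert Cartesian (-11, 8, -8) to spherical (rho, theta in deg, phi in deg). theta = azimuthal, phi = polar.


rho = sqrt((-11)^2 + 8^2 + (-8)^2) = 15.7797
theta = atan2(8, -11) = 143.9726 deg
phi = acos(-8/15.7797) = 120.4628 deg

rho = 15.7797, theta = 143.9726 deg, phi = 120.4628 deg


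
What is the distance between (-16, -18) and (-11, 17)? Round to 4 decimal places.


d = sqrt((-11--16)^2 + (17--18)^2) = 35.3553

35.3553


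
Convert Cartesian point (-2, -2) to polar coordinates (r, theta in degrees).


r = sqrt((-2)^2 + (-2)^2) = 2.8284
theta = atan2(-2, -2) = 225 degrees

r = 2.8284, theta = 225 degrees


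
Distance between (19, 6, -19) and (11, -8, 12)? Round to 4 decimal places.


d = sqrt((11-19)^2 + (-8-6)^2 + (12--19)^2) = 34.9428

34.9428


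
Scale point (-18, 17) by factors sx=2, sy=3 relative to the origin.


Scaling: (x*sx, y*sy) = (-18*2, 17*3) = (-36, 51)

(-36, 51)


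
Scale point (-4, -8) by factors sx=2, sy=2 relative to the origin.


Scaling: (x*sx, y*sy) = (-4*2, -8*2) = (-8, -16)

(-8, -16)


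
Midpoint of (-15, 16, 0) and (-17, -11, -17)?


Midpoint = ((-15+-17)/2, (16+-11)/2, (0+-17)/2) = (-16, 2.5, -8.5)

(-16, 2.5, -8.5)


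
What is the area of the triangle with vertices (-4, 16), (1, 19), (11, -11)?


Area = |x1(y2-y3) + x2(y3-y1) + x3(y1-y2)| / 2
= |-4*(19--11) + 1*(-11-16) + 11*(16-19)| / 2
= 90

90


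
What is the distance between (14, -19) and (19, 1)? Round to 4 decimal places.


d = sqrt((19-14)^2 + (1--19)^2) = 20.6155

20.6155


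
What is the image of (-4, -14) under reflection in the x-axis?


Reflection across x-axis: (x, y) -> (x, -y)
(-4, -14) -> (-4, 14)

(-4, 14)


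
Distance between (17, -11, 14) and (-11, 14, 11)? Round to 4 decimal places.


d = sqrt((-11-17)^2 + (14--11)^2 + (11-14)^2) = 37.6563

37.6563


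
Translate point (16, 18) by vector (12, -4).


Translation: (x+dx, y+dy) = (16+12, 18+-4) = (28, 14)

(28, 14)


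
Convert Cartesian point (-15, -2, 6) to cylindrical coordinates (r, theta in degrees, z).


r = sqrt((-15)^2 + (-2)^2) = 15.1327
theta = atan2(-2, -15) = 187.5946 deg
z = 6

r = 15.1327, theta = 187.5946 deg, z = 6


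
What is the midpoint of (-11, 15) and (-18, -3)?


Midpoint = ((-11+-18)/2, (15+-3)/2) = (-14.5, 6)

(-14.5, 6)


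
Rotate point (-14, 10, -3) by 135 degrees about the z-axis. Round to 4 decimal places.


x' = -14*cos(135) - 10*sin(135) = 2.8284
y' = -14*sin(135) + 10*cos(135) = -16.9706
z' = -3

(2.8284, -16.9706, -3)


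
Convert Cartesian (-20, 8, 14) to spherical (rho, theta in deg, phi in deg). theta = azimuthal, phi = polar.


rho = sqrt((-20)^2 + 8^2 + 14^2) = 25.6905
theta = atan2(8, -20) = 158.1986 deg
phi = acos(14/25.6905) = 56.9788 deg

rho = 25.6905, theta = 158.1986 deg, phi = 56.9788 deg


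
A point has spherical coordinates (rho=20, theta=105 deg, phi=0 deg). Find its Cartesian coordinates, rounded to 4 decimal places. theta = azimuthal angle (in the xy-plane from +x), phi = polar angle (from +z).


x = 20 * sin(0) * cos(105) = 0
y = 20 * sin(0) * sin(105) = 0
z = 20 * cos(0) = 20

(0, 0, 20)


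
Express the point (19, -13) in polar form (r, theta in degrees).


r = sqrt(19^2 + (-13)^2) = 23.0217
theta = atan2(-13, 19) = 325.6197 degrees

r = 23.0217, theta = 325.6197 degrees


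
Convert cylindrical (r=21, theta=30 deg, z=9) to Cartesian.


x = 21 * cos(30) = 18.1865
y = 21 * sin(30) = 10.5
z = 9

(18.1865, 10.5, 9)


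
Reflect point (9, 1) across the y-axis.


Reflection across y-axis: (x, y) -> (-x, y)
(9, 1) -> (-9, 1)

(-9, 1)


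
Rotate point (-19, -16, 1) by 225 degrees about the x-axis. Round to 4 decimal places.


x' = -19
y' = -16*cos(225) - 1*sin(225) = 12.0208
z' = -16*sin(225) + 1*cos(225) = 10.6066

(-19, 12.0208, 10.6066)


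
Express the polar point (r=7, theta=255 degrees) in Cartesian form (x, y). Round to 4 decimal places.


x = 7 * cos(255) = -1.8117
y = 7 * sin(255) = -6.7615

(-1.8117, -6.7615)


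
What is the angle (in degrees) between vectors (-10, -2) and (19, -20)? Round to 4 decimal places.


dot = -10*19 + -2*-20 = -150
|u| = 10.198, |v| = 27.5862
cos(angle) = -0.5332
angle = 122.2213 degrees

122.2213 degrees


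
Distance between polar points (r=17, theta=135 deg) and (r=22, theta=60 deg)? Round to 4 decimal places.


d = sqrt(r1^2 + r2^2 - 2*r1*r2*cos(t2-t1))
d = sqrt(17^2 + 22^2 - 2*17*22*cos(60-135)) = 24.0708

24.0708


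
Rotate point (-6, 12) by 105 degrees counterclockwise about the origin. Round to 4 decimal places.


x' = -6*cos(105) - 12*sin(105) = -10.0382
y' = -6*sin(105) + 12*cos(105) = -8.9014

(-10.0382, -8.9014)


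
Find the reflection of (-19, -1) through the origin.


Reflection through origin: (x, y) -> (-x, -y)
(-19, -1) -> (19, 1)

(19, 1)


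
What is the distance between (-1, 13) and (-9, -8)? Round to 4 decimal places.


d = sqrt((-9--1)^2 + (-8-13)^2) = 22.4722

22.4722


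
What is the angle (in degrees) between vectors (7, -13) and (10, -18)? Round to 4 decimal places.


dot = 7*10 + -13*-18 = 304
|u| = 14.7648, |v| = 20.5913
cos(angle) = 0.9999
angle = 0.7538 degrees

0.7538 degrees


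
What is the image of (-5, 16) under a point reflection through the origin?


Reflection through origin: (x, y) -> (-x, -y)
(-5, 16) -> (5, -16)

(5, -16)


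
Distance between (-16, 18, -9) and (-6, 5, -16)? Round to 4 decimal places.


d = sqrt((-6--16)^2 + (5-18)^2 + (-16--9)^2) = 17.8326

17.8326


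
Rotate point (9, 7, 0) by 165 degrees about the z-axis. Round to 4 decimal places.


x' = 9*cos(165) - 7*sin(165) = -10.5051
y' = 9*sin(165) + 7*cos(165) = -4.4321
z' = 0

(-10.5051, -4.4321, 0)


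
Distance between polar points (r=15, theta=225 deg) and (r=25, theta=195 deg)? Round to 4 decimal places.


d = sqrt(r1^2 + r2^2 - 2*r1*r2*cos(t2-t1))
d = sqrt(15^2 + 25^2 - 2*15*25*cos(195-225)) = 14.1591

14.1591


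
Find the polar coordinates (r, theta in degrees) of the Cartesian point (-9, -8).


r = sqrt((-9)^2 + (-8)^2) = 12.0416
theta = atan2(-8, -9) = 221.6335 degrees

r = 12.0416, theta = 221.6335 degrees


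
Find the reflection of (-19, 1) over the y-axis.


Reflection across y-axis: (x, y) -> (-x, y)
(-19, 1) -> (19, 1)

(19, 1)


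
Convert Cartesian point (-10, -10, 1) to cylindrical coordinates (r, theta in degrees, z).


r = sqrt((-10)^2 + (-10)^2) = 14.1421
theta = atan2(-10, -10) = 225 deg
z = 1

r = 14.1421, theta = 225 deg, z = 1


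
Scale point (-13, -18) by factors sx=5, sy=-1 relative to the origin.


Scaling: (x*sx, y*sy) = (-13*5, -18*-1) = (-65, 18)

(-65, 18)


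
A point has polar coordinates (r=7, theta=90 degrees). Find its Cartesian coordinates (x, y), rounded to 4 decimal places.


x = 7 * cos(90) = 0
y = 7 * sin(90) = 7

(0, 7)


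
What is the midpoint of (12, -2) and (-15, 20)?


Midpoint = ((12+-15)/2, (-2+20)/2) = (-1.5, 9)

(-1.5, 9)


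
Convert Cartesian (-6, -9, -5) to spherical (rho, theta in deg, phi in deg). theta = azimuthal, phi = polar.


rho = sqrt((-6)^2 + (-9)^2 + (-5)^2) = 11.9164
theta = atan2(-9, -6) = 236.3099 deg
phi = acos(-5/11.9164) = 114.8087 deg

rho = 11.9164, theta = 236.3099 deg, phi = 114.8087 deg


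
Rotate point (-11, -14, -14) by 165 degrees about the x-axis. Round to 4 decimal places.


x' = -11
y' = -14*cos(165) - -14*sin(165) = 17.1464
z' = -14*sin(165) + -14*cos(165) = 9.8995

(-11, 17.1464, 9.8995)


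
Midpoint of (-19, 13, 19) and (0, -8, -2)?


Midpoint = ((-19+0)/2, (13+-8)/2, (19+-2)/2) = (-9.5, 2.5, 8.5)

(-9.5, 2.5, 8.5)


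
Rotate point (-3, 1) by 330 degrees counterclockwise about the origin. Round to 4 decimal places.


x' = -3*cos(330) - 1*sin(330) = -2.0981
y' = -3*sin(330) + 1*cos(330) = 2.366

(-2.0981, 2.366)


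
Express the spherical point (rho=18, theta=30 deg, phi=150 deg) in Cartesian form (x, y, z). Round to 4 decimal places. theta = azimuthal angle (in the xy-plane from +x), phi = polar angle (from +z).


x = 18 * sin(150) * cos(30) = 7.7942
y = 18 * sin(150) * sin(30) = 4.5
z = 18 * cos(150) = -15.5885

(7.7942, 4.5, -15.5885)


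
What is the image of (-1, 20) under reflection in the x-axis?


Reflection across x-axis: (x, y) -> (x, -y)
(-1, 20) -> (-1, -20)

(-1, -20)


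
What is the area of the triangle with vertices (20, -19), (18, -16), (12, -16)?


Area = |x1(y2-y3) + x2(y3-y1) + x3(y1-y2)| / 2
= |20*(-16--16) + 18*(-16--19) + 12*(-19--16)| / 2
= 9

9


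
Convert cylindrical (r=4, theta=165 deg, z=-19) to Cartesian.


x = 4 * cos(165) = -3.8637
y = 4 * sin(165) = 1.0353
z = -19

(-3.8637, 1.0353, -19)


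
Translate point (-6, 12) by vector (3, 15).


Translation: (x+dx, y+dy) = (-6+3, 12+15) = (-3, 27)

(-3, 27)


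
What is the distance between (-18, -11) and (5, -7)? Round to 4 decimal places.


d = sqrt((5--18)^2 + (-7--11)^2) = 23.3452

23.3452


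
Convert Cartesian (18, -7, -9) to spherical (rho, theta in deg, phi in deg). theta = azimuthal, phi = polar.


rho = sqrt(18^2 + (-7)^2 + (-9)^2) = 21.3073
theta = atan2(-7, 18) = 338.7495 deg
phi = acos(-9/21.3073) = 114.9856 deg

rho = 21.3073, theta = 338.7495 deg, phi = 114.9856 deg


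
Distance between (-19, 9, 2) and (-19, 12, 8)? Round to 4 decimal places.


d = sqrt((-19--19)^2 + (12-9)^2 + (8-2)^2) = 6.7082

6.7082


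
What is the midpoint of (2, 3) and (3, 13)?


Midpoint = ((2+3)/2, (3+13)/2) = (2.5, 8)

(2.5, 8)


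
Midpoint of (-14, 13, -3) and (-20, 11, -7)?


Midpoint = ((-14+-20)/2, (13+11)/2, (-3+-7)/2) = (-17, 12, -5)

(-17, 12, -5)


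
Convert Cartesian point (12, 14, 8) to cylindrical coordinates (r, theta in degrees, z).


r = sqrt(12^2 + 14^2) = 18.4391
theta = atan2(14, 12) = 49.3987 deg
z = 8

r = 18.4391, theta = 49.3987 deg, z = 8
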